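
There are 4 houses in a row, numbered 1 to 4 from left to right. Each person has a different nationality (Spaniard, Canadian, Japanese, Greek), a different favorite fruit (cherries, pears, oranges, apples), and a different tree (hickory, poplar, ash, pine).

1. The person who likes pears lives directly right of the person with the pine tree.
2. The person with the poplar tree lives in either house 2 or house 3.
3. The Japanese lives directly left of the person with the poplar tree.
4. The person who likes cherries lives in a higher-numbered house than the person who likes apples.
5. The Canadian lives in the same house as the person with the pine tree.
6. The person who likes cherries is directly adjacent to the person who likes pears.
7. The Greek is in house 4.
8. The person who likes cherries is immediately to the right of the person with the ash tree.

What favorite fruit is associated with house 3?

cherries

Clue 7: the Greek is in house 4.
So house 4 gets hickory for tree.
The Japanese is narrowed to house 1 or 2; consider each.
Placing it in house 1 leads to a contradiction, so it's in house 2.
The person with the poplar tree is in house 3 (clue 3).
From clue 5, the Canadian must be in house 1.
By clue 5, the person with the pine tree is in house 1.
House 3 nationality: only Spaniard fits.
That leaves oranges as the favorite fruit for house 4.
House 2's tree must be ash (nothing else left).
Clue 1: the person who likes pears is in house 2.
By clue 6, the person who likes cherries is in house 3.
House 1 favorite fruit: only apples fits.
So: house 1 = Canadian/apples/pine, house 2 = Japanese/pears/ash, house 3 = Spaniard/cherries/poplar, house 4 = Greek/oranges/hickory.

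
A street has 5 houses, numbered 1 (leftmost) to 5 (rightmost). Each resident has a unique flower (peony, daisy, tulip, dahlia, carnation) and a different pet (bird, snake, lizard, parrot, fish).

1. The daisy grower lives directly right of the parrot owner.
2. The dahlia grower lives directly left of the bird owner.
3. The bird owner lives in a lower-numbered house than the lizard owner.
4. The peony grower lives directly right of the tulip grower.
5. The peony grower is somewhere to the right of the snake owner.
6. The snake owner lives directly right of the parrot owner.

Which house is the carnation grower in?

The dahlia grower is narrowed to house 1 or 2 or 3; consider each.
Placing it in house 1 and house 2 leads to a contradiction, so it's in house 3.
By clue 2, the bird owner is in house 4.
Clue 3: the lizard owner is in house 5.
House 1's flower must be carnation (nothing else left).
House 5's flower must be peony (nothing else left).
The tulip grower is in house 4 (clue 4).
Clue 6 places the snake owner in house 2.
Clue 6: the parrot owner is in house 1.
The only flower still possible for house 2 is daisy.
So house 3 gets fish for pet.
So: house 1 = carnation/parrot, house 2 = daisy/snake, house 3 = dahlia/fish, house 4 = tulip/bird, house 5 = peony/lizard.

1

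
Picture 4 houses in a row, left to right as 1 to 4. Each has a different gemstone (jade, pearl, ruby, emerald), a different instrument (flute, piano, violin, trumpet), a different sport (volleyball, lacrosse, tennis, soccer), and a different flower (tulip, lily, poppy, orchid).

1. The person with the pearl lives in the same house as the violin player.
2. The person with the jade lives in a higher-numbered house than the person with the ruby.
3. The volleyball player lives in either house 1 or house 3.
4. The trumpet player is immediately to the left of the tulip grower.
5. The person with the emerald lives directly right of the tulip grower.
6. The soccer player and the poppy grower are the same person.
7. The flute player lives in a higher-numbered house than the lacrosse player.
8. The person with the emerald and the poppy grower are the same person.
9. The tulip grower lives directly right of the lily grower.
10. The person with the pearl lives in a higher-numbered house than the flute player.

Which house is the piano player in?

The only gemstone still possible for house 1 is ruby.
House 2's gemstone must be jade (nothing else left).
The person with the emerald is narrowed to house 3 or 4; consider each.
Placing it in house 4 leads to a contradiction, so it's in house 3.
From clue 5, the tulip grower must be in house 2.
Clue 8: the poppy grower is in house 3.
Clue 9 places the lily grower in house 1.
House 4 gemstone: only pearl fits.
So house 4 gets orchid for flower.
Clue 1: the violin player is in house 4.
From clue 4, the trumpet player must be in house 1.
From clue 6, the soccer player must be in house 3.
The only sport still possible for house 4 is tennis.
So house 1 gets volleyball for sport.
That leaves lacrosse as the sport for house 2.
From clue 7, the flute player must be in house 3.
So house 2 gets piano for instrument.
So: house 1 = ruby/trumpet/volleyball/lily, house 2 = jade/piano/lacrosse/tulip, house 3 = emerald/flute/soccer/poppy, house 4 = pearl/violin/tennis/orchid.

2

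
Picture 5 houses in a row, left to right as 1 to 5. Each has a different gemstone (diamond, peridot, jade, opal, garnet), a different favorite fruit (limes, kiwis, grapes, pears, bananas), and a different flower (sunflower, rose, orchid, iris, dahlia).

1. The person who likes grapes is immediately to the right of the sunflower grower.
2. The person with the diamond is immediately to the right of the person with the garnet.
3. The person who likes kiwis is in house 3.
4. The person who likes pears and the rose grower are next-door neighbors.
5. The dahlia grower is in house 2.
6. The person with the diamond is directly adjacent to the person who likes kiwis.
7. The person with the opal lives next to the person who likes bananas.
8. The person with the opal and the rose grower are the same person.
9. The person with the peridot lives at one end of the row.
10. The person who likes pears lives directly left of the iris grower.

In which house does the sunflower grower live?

Clue 3 places the person who likes kiwis in house 3.
Clue 5 places the dahlia grower in house 2.
House 1's favorite fruit must be limes (nothing else left).
So house 5 gets grapes for favorite fruit.
The sunflower grower is in house 4 (clue 1).
The person with the diamond is narrowed to house 2 or 4; consider each.
Placing it in house 4 leads to a contradiction, so it's in house 2.
Clue 2: the person with the garnet is in house 1.
That leaves jade as the gemstone for house 4.
House 3's gemstone must be opal (nothing else left).
That leaves peridot as the gemstone for house 5.
House 1 flower: only orchid fits.
Clue 8: the rose grower is in house 3.
So house 5 gets iris for flower.
From clue 10, the person who likes pears must be in house 4.
That leaves bananas as the favorite fruit for house 2.
So: house 1 = garnet/limes/orchid, house 2 = diamond/bananas/dahlia, house 3 = opal/kiwis/rose, house 4 = jade/pears/sunflower, house 5 = peridot/grapes/iris.

4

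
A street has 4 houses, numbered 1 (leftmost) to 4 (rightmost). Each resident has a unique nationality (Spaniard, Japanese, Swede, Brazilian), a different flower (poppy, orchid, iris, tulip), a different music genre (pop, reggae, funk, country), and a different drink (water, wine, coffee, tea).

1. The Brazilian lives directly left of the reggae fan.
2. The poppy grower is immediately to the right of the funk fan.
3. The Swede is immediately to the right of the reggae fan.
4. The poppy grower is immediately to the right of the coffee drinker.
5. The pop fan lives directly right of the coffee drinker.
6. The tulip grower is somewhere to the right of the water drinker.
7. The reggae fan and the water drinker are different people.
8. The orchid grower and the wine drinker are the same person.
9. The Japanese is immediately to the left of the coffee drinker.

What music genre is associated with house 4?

House 1's music genre must be country (nothing else left).
The only music genre still possible for house 4 is pop.
By clue 5, the coffee drinker is in house 3.
Clue 9: the Japanese is in house 2.
House 1 nationality: only Brazilian fits.
Clue 1 places the reggae fan in house 2.
From clue 3, the Swede must be in house 3.
By clue 4, the poppy grower is in house 4.
Clue 7 places the water drinker in house 1.
House 4's nationality must be Spaniard (nothing else left).
So house 3 gets funk for music genre.
The orchid grower is in house 2 (clue 8).
Clue 8: the wine drinker is in house 2.
House 1 flower: only iris fits.
So house 3 gets tulip for flower.
The only drink still possible for house 4 is tea.
So: house 1 = Brazilian/iris/country/water, house 2 = Japanese/orchid/reggae/wine, house 3 = Swede/tulip/funk/coffee, house 4 = Spaniard/poppy/pop/tea.

pop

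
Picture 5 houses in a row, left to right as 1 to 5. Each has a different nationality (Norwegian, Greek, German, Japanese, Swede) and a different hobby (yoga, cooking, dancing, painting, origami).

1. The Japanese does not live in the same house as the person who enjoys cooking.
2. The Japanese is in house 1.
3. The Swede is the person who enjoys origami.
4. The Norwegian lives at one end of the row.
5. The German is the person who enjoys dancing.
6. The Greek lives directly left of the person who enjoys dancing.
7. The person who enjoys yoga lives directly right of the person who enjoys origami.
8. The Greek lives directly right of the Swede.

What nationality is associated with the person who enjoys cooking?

Norwegian

From clue 2, the Japanese must be in house 1.
House 5's nationality must be Norwegian (nothing else left).
House 1 hobby: only painting fits.
Clue 6: the Greek is in house 3.
Clue 6: the person who enjoys dancing is in house 4.
Clue 8 places the Swede in house 2.
House 4 nationality: only German fits.
House 5 hobby: only cooking fits.
By clue 3, the person who enjoys origami is in house 2.
House 3 hobby: only yoga fits.
So: house 1 = Japanese/painting, house 2 = Swede/origami, house 3 = Greek/yoga, house 4 = German/dancing, house 5 = Norwegian/cooking.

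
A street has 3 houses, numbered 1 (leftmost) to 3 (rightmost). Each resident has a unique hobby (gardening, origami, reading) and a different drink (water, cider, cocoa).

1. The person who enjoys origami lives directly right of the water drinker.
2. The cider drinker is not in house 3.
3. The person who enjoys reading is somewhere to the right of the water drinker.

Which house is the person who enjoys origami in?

House 1's hobby must be gardening (nothing else left).
So house 3 gets cocoa for drink.
The person who enjoys origami is narrowed to house 2 or 3; consider each.
Placing it in house 3 leads to a contradiction, so it's in house 2.
Clue 1: the water drinker is in house 1.
House 3's hobby must be reading (nothing else left).
So house 2 gets cider for drink.
So: house 1 = gardening/water, house 2 = origami/cider, house 3 = reading/cocoa.

2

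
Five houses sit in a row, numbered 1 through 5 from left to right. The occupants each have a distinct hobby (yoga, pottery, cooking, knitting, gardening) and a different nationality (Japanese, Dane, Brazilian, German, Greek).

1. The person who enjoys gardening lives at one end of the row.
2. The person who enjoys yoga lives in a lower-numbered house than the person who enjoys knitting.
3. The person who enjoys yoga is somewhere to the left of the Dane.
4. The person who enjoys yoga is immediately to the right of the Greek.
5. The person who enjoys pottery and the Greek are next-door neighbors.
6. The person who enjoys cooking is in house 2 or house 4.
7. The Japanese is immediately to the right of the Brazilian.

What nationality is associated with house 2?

The person who enjoys cooking is narrowed to house 2 or 4; consider each.
Placing it in house 4 leads to a contradiction, so it's in house 2.
The person who enjoys gardening is narrowed to house 1 or 5; consider each.
Placing it in house 1 leads to a contradiction, so it's in house 5.
House 1 hobby: only pottery fits.
That leaves yoga as the hobby for house 3.
House 4's hobby must be knitting (nothing else left).
From clue 4, the Greek must be in house 2.
House 1's nationality must be German (nothing else left).
So house 3 gets Brazilian for nationality.
Clue 7: the Japanese is in house 4.
That leaves Dane as the nationality for house 5.
So: house 1 = pottery/German, house 2 = cooking/Greek, house 3 = yoga/Brazilian, house 4 = knitting/Japanese, house 5 = gardening/Dane.

Greek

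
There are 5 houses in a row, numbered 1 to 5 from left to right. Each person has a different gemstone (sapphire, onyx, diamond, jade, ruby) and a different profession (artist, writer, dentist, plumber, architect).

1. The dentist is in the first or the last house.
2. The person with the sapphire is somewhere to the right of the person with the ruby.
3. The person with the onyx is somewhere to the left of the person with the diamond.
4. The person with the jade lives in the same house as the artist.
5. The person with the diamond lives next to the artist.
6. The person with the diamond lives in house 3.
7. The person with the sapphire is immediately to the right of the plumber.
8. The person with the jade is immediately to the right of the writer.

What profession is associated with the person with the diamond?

From clue 6, the person with the diamond must be in house 3.
So house 5 gets sapphire for gemstone.
The plumber is in house 4 (clue 7).
Clue 4 places the person with the jade in house 2.
Clue 8 places the writer in house 1.
So house 4 gets ruby for gemstone.
House 2's profession must be artist (nothing else left).
House 3 profession: only architect fits.
The only profession still possible for house 5 is dentist.
House 1's gemstone must be onyx (nothing else left).
So: house 1 = onyx/writer, house 2 = jade/artist, house 3 = diamond/architect, house 4 = ruby/plumber, house 5 = sapphire/dentist.

architect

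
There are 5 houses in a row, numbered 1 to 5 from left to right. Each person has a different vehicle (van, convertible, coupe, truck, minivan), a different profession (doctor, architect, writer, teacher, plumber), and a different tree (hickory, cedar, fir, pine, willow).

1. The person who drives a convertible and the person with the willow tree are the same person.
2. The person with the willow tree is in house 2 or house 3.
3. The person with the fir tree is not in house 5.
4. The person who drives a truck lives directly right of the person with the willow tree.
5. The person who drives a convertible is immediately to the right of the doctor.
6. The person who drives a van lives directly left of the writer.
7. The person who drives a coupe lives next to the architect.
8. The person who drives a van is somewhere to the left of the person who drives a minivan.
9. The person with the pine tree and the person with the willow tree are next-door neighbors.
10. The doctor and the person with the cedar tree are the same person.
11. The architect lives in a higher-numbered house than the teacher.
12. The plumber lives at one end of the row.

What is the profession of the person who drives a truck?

House 5's tree must be hickory (nothing else left).
The person who drives a convertible is narrowed to house 2 or 3; consider each.
Placing it in house 3 leads to a contradiction, so it's in house 2.
Clue 1: the person with the willow tree is in house 2.
From clue 4, the person who drives a truck must be in house 3.
From clue 5, the doctor must be in house 1.
From clue 10, the person with the cedar tree must be in house 1.
House 5 profession: only plumber fits.
House 3's tree must be pine (nothing else left).
So house 4 gets fir for tree.
Clue 6: the person who drives a van is in house 1.
Clue 6 places the writer in house 2.
House 3 profession: only teacher fits.
House 4's profession must be architect (nothing else left).
By clue 7, the person who drives a coupe is in house 5.
That leaves minivan as the vehicle for house 4.
So: house 1 = van/doctor/cedar, house 2 = convertible/writer/willow, house 3 = truck/teacher/pine, house 4 = minivan/architect/fir, house 5 = coupe/plumber/hickory.

teacher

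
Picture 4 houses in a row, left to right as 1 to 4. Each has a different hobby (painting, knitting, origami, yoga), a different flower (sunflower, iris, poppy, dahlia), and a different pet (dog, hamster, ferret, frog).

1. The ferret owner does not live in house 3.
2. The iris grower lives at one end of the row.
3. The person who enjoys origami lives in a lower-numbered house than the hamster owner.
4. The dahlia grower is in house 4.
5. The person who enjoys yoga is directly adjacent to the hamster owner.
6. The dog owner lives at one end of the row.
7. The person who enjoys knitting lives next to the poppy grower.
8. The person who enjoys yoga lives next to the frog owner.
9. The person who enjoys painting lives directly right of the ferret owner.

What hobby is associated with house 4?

The dahlia grower is in house 4 (clue 4).
House 1 flower: only iris fits.
The person who enjoys painting is narrowed to house 2 or 3; consider each.
Placing it in house 2 leads to a contradiction, so it's in house 3.
The ferret owner is in house 2 (clue 9).
By clue 5, the hamster owner is in house 3.
So house 1 gets frog for pet.
That leaves dog as the pet for house 4.
The person who enjoys yoga is in house 2 (clue 8).
House 4's hobby must be knitting (nothing else left).
By clue 7, the poppy grower is in house 3.
That leaves origami as the hobby for house 1.
The only flower still possible for house 2 is sunflower.
So: house 1 = origami/iris/frog, house 2 = yoga/sunflower/ferret, house 3 = painting/poppy/hamster, house 4 = knitting/dahlia/dog.

knitting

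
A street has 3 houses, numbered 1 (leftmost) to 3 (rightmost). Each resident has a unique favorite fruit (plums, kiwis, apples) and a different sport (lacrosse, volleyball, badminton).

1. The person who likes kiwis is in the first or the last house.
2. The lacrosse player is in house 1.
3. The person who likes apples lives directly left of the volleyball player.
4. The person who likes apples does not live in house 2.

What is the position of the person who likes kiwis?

3

By clue 2, the lacrosse player is in house 1.
The person who likes apples is in house 1 (clue 4).
House 2's favorite fruit must be plums (nothing else left).
House 3 favorite fruit: only kiwis fits.
Clue 3 places the volleyball player in house 2.
House 3 sport: only badminton fits.
So: house 1 = apples/lacrosse, house 2 = plums/volleyball, house 3 = kiwis/badminton.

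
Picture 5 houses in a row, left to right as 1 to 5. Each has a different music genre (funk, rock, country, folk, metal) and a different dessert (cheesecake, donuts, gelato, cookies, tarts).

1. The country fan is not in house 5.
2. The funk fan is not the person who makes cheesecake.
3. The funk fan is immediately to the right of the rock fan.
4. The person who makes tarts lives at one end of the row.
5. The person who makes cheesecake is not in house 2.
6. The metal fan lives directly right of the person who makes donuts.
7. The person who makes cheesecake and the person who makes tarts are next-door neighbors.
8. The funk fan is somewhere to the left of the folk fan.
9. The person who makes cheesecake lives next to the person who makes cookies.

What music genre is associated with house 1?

Clue 7 places the person who makes cheesecake in house 4.
Clue 7 places the person who makes tarts in house 5.
That leaves folk as the music genre for house 5.
House 3's dessert must be cookies (nothing else left).
That leaves country as the music genre for house 4.
House 1 music genre: only rock fits.
From clue 3, the funk fan must be in house 2.
House 3's music genre must be metal (nothing else left).
Clue 6: the person who makes donuts is in house 2.
The only dessert still possible for house 1 is gelato.
So: house 1 = rock/gelato, house 2 = funk/donuts, house 3 = metal/cookies, house 4 = country/cheesecake, house 5 = folk/tarts.

rock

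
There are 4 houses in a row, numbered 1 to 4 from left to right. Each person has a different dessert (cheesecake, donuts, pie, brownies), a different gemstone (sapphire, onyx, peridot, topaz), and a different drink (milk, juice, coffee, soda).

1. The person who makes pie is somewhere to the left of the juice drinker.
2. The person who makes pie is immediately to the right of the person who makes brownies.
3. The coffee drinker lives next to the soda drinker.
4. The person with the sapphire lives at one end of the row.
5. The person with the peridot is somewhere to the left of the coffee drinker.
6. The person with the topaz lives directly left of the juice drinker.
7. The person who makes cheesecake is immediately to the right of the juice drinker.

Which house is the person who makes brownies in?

1

By clue 1, the person who makes pie is in house 2.
Clue 1: the juice drinker is in house 3.
By clue 2, the person who makes brownies is in house 1.
By clue 6, the person with the topaz is in house 2.
Clue 7 places the person who makes cheesecake in house 4.
House 3 dessert: only donuts fits.
The coffee drinker is in house 2 (clue 3).
From clue 3, the soda drinker must be in house 1.
From clue 5, the person with the peridot must be in house 1.
House 3 gemstone: only onyx fits.
The only gemstone still possible for house 4 is sapphire.
That leaves milk as the drink for house 4.
So: house 1 = brownies/peridot/soda, house 2 = pie/topaz/coffee, house 3 = donuts/onyx/juice, house 4 = cheesecake/sapphire/milk.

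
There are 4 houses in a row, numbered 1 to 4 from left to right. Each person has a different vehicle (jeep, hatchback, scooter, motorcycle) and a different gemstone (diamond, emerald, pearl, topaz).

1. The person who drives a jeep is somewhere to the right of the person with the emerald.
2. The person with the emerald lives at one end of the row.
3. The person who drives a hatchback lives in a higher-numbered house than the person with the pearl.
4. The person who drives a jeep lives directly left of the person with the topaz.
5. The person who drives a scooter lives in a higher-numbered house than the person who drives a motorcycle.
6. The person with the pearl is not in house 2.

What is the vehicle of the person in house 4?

hatchback

Clue 2 places the person with the emerald in house 1.
House 1's vehicle must be motorcycle (nothing else left).
So house 2 gets diamond for gemstone.
The only gemstone still possible for house 3 is pearl.
So house 4 gets topaz for gemstone.
By clue 3, the person who drives a hatchback is in house 4.
From clue 4, the person who drives a jeep must be in house 3.
The only vehicle still possible for house 2 is scooter.
So: house 1 = motorcycle/emerald, house 2 = scooter/diamond, house 3 = jeep/pearl, house 4 = hatchback/topaz.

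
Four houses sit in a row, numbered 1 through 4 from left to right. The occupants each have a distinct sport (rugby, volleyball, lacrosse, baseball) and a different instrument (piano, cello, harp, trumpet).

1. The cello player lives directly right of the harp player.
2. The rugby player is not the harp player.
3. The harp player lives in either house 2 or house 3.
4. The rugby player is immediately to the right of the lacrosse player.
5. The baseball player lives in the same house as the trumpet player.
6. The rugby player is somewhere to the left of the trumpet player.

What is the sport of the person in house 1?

That leaves piano as the instrument for house 1.
House 2 instrument: only harp fits.
The cello player is in house 3 (clue 1).
By clue 2, the rugby player is in house 3.
By clue 4, the lacrosse player is in house 2.
The trumpet player is in house 4 (clue 6).
So house 1 gets volleyball for sport.
House 4's sport must be baseball (nothing else left).
So: house 1 = volleyball/piano, house 2 = lacrosse/harp, house 3 = rugby/cello, house 4 = baseball/trumpet.

volleyball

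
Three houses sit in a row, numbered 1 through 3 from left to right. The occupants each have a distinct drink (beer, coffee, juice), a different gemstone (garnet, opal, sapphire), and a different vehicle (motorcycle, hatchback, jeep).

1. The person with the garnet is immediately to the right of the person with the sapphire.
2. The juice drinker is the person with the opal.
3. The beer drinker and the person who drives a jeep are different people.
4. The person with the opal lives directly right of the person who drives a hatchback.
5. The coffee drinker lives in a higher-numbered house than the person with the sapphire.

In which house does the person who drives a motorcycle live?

House 1's gemstone must be sapphire (nothing else left).
From clue 1, the person with the garnet must be in house 2.
So house 1 gets beer for drink.
House 3 gemstone: only opal fits.
Clue 2 places the juice drinker in house 3.
Clue 4 places the person who drives a hatchback in house 2.
House 2 drink: only coffee fits.
So house 1 gets motorcycle for vehicle.
House 3 vehicle: only jeep fits.
So: house 1 = beer/sapphire/motorcycle, house 2 = coffee/garnet/hatchback, house 3 = juice/opal/jeep.

1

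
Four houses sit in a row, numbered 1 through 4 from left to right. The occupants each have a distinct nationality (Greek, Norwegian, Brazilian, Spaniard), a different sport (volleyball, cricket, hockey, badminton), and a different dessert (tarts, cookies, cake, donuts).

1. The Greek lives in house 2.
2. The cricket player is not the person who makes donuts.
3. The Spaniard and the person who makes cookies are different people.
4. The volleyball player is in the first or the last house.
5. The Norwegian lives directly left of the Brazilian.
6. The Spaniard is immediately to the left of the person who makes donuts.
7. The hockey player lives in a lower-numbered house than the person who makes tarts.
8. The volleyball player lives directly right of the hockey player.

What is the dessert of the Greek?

By clue 1, the Greek is in house 2.
From clue 8, the volleyball player must be in house 4.
Clue 8 places the hockey player in house 3.
House 4's nationality must be Brazilian (nothing else left).
From clue 5, the Norwegian must be in house 3.
By clue 7, the person who makes tarts is in house 4.
That leaves Spaniard as the nationality for house 1.
House 2's dessert must be donuts (nothing else left).
Clue 2 places the cricket player in house 1.
From clue 3, the person who makes cookies must be in house 3.
House 2 sport: only badminton fits.
The only dessert still possible for house 1 is cake.
So: house 1 = Spaniard/cricket/cake, house 2 = Greek/badminton/donuts, house 3 = Norwegian/hockey/cookies, house 4 = Brazilian/volleyball/tarts.

donuts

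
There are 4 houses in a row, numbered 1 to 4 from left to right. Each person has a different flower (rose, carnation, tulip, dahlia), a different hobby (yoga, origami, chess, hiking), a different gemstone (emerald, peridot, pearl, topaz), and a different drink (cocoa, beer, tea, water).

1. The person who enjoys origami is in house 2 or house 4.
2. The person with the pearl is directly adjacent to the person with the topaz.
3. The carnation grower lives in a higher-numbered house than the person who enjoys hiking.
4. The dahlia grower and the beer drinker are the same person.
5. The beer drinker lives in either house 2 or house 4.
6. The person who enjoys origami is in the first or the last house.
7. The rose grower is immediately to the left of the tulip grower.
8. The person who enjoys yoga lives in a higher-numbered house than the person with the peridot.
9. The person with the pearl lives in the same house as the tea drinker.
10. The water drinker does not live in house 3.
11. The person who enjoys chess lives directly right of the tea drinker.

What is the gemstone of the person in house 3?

topaz

Clue 6: the person who enjoys origami is in house 4.
House 1 hobby: only hiking fits.
House 1 flower: only rose fits.
House 3's drink must be cocoa (nothing else left).
Clue 7: the tulip grower is in house 2.
House 3 flower: only carnation fits.
House 4 flower: only dahlia fits.
Clue 4: the beer drinker is in house 4.
So house 4 gets emerald for gemstone.
That leaves topaz as the gemstone for house 3.
The person with the pearl is in house 2 (clue 2).
Clue 9 places the tea drinker in house 2.
The person who enjoys chess is in house 3 (clue 11).
The only hobby still possible for house 2 is yoga.
The only gemstone still possible for house 1 is peridot.
The only drink still possible for house 1 is water.
So: house 1 = rose/hiking/peridot/water, house 2 = tulip/yoga/pearl/tea, house 3 = carnation/chess/topaz/cocoa, house 4 = dahlia/origami/emerald/beer.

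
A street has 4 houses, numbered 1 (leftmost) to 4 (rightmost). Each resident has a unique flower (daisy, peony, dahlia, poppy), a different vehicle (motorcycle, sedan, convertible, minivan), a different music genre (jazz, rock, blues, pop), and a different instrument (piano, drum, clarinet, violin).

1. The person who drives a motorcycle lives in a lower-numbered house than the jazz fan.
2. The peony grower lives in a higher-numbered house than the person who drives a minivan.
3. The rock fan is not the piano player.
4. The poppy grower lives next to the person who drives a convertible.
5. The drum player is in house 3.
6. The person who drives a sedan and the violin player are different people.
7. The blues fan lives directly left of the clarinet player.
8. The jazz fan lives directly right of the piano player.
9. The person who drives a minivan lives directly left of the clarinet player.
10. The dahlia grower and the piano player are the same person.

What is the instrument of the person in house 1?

piano

By clue 5, the drum player is in house 3.
The dahlia grower is narrowed to house 1 or 2; consider each.
Placing it in house 2 leads to a contradiction, so it's in house 1.
Clue 10 places the piano player in house 1.
The jazz fan is in house 2 (clue 8).
Clue 1 places the person who drives a motorcycle in house 1.
House 3 vehicle: only minivan fits.
Clue 2 places the peony grower in house 4.
The poppy grower is in house 3 (clue 4).
From clue 9, the clarinet player must be in house 4.
The only flower still possible for house 2 is daisy.
That leaves violin as the instrument for house 2.
The person who drives a sedan is in house 4 (clue 6).
Clue 7: the blues fan is in house 3.
So house 2 gets convertible for vehicle.
House 1 music genre: only pop fits.
The only music genre still possible for house 4 is rock.
So: house 1 = dahlia/motorcycle/pop/piano, house 2 = daisy/convertible/jazz/violin, house 3 = poppy/minivan/blues/drum, house 4 = peony/sedan/rock/clarinet.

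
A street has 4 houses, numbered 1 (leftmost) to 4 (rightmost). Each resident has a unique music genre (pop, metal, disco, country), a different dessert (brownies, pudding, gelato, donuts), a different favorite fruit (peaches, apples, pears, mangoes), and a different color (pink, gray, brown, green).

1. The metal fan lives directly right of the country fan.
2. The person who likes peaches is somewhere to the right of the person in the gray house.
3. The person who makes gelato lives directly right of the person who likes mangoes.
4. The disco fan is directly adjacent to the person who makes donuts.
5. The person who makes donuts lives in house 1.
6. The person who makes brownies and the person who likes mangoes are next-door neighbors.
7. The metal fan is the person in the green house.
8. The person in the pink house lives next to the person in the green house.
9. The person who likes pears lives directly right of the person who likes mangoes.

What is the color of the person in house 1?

The person who makes donuts is in house 1 (clue 5).
From clue 4, the disco fan must be in house 2.
The metal fan is in house 4 (clue 1).
The country fan is in house 3 (clue 1).
From clue 7, the person in the green house must be in house 4.
The person in the pink house is in house 3 (clue 8).
That leaves pop as the music genre for house 1.
The person in the brown house is narrowed to house 1 or 2; consider each.
Placing it in house 1 leads to a contradiction, so it's in house 2.
So house 1 gets gray for color.
The person who makes brownies is narrowed to house 2 or 3 or 4; consider each.
Placing it in house 3 and house 4 leads to a contradiction, so it's in house 2.
Clue 3: the person who makes gelato is in house 4.
Clue 3: the person who likes mangoes is in house 3.
From clue 9, the person who likes pears must be in house 4.
That leaves pudding as the dessert for house 3.
So house 1 gets apples for favorite fruit.
The only favorite fruit still possible for house 2 is peaches.
So: house 1 = pop/donuts/apples/gray, house 2 = disco/brownies/peaches/brown, house 3 = country/pudding/mangoes/pink, house 4 = metal/gelato/pears/green.

gray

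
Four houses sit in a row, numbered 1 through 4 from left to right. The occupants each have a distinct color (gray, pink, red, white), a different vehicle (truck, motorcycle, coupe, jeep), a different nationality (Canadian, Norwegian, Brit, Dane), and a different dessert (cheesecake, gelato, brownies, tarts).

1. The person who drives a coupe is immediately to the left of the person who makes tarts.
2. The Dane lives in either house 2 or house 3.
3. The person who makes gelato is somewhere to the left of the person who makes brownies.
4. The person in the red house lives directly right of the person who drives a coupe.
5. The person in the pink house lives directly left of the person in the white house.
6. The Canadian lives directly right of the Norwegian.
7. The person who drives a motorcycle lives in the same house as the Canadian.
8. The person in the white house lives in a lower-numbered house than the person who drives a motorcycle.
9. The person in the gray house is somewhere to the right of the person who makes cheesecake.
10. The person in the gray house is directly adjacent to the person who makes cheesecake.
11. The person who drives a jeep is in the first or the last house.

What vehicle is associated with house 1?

That leaves pink as the color for house 1.
The person in the white house is in house 2 (clue 5).
House 1's nationality must be Brit (nothing else left).
That leaves Canadian as the nationality for house 4.
That leaves gelato as the dessert for house 1.
By clue 6, the Norwegian is in house 3.
From clue 7, the person who drives a motorcycle must be in house 4.
That leaves jeep as the vehicle for house 1.
That leaves Dane as the nationality for house 2.
The person in the gray house is narrowed to house 3 or 4; consider each.
Placing it in house 4 leads to a contradiction, so it's in house 3.
By clue 9, the person who makes cheesecake is in house 2.
House 4's color must be red (nothing else left).
Clue 4 places the person who drives a coupe in house 3.
House 2's vehicle must be truck (nothing else left).
By clue 1, the person who makes tarts is in house 4.
That leaves brownies as the dessert for house 3.
So: house 1 = pink/jeep/Brit/gelato, house 2 = white/truck/Dane/cheesecake, house 3 = gray/coupe/Norwegian/brownies, house 4 = red/motorcycle/Canadian/tarts.

jeep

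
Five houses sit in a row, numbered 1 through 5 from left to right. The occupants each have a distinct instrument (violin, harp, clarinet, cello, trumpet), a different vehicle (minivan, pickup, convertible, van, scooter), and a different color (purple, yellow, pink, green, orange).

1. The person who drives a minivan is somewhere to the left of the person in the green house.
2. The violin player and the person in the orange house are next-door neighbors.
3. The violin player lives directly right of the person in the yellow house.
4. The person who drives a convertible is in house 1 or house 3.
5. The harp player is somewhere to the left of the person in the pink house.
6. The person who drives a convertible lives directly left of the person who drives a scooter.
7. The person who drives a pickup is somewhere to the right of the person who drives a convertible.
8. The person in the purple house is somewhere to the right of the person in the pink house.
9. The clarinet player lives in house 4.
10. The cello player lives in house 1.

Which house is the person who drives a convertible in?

3

Clue 9: the clarinet player is in house 4.
By clue 10, the cello player is in house 1.
The harp player is narrowed to house 2 or 3; consider each.
Placing it in house 2 leads to a contradiction, so it's in house 3.
The person in the pink house is in house 4 (clue 5).
From clue 8, the person in the purple house must be in house 5.
From clue 2, the violin player must be in house 2.
Clue 3 places the person in the yellow house in house 1.
That leaves trumpet as the instrument for house 5.
That leaves green as the color for house 2.
So house 3 gets orange for color.
By clue 1, the person who drives a minivan is in house 1.
House 3 vehicle: only convertible fits.
The person who drives a scooter is in house 4 (clue 6).
House 2's vehicle must be van (nothing else left).
That leaves pickup as the vehicle for house 5.
So: house 1 = cello/minivan/yellow, house 2 = violin/van/green, house 3 = harp/convertible/orange, house 4 = clarinet/scooter/pink, house 5 = trumpet/pickup/purple.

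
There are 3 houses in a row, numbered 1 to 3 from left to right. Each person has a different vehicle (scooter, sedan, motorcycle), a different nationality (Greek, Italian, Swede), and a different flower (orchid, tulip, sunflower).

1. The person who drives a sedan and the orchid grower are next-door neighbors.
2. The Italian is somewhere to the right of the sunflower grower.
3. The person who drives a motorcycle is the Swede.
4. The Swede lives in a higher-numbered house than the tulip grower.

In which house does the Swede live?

So house 1 gets Greek for nationality.
House 3 flower: only orchid fits.
By clue 1, the person who drives a sedan is in house 2.
House 1 vehicle: only scooter fits.
The only vehicle still possible for house 3 is motorcycle.
From clue 3, the Swede must be in house 3.
House 2 nationality: only Italian fits.
Clue 2: the sunflower grower is in house 1.
House 2's flower must be tulip (nothing else left).
So: house 1 = scooter/Greek/sunflower, house 2 = sedan/Italian/tulip, house 3 = motorcycle/Swede/orchid.

3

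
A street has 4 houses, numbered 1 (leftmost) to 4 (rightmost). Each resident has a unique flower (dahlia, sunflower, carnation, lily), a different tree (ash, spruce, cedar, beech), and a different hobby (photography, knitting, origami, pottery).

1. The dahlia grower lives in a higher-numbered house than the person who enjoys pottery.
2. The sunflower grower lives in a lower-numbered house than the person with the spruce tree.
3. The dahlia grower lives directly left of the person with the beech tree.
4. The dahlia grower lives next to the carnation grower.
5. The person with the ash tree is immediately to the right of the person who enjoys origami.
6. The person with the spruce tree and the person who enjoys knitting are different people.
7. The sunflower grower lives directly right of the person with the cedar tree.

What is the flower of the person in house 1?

That leaves cedar as the tree for house 1.
The sunflower grower is in house 2 (clue 7).
House 2 tree: only ash fits.
The person with the beech tree is in house 4 (clue 3).
Clue 4: the carnation grower is in house 4.
The person who enjoys origami is in house 1 (clue 5).
House 1's flower must be lily (nothing else left).
So house 3 gets dahlia for flower.
That leaves spruce as the tree for house 3.
House 2 hobby: only pottery fits.
Clue 6 places the person who enjoys knitting in house 4.
That leaves photography as the hobby for house 3.
So: house 1 = lily/cedar/origami, house 2 = sunflower/ash/pottery, house 3 = dahlia/spruce/photography, house 4 = carnation/beech/knitting.

lily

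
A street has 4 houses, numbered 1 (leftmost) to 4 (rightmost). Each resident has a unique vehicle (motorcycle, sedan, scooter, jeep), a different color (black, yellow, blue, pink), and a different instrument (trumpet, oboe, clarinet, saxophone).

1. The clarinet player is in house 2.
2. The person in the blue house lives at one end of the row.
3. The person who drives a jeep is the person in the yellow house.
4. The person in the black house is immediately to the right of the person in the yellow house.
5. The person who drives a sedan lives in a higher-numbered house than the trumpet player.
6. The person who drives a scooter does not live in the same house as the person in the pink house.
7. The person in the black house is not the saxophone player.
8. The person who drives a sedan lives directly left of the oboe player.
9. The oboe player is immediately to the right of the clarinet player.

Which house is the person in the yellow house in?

1

Clue 1 places the clarinet player in house 2.
Clue 9 places the oboe player in house 3.
So house 4 gets saxophone for instrument.
Clue 8: the person who drives a sedan is in house 2.
House 1's instrument must be trumpet (nothing else left).
By clue 4, the person in the black house is in house 2.
The person in the yellow house is in house 1 (clue 4).
So house 3 gets pink for color.
That leaves blue as the color for house 4.
Clue 3: the person who drives a jeep is in house 1.
The only vehicle still possible for house 3 is motorcycle.
So house 4 gets scooter for vehicle.
So: house 1 = jeep/yellow/trumpet, house 2 = sedan/black/clarinet, house 3 = motorcycle/pink/oboe, house 4 = scooter/blue/saxophone.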